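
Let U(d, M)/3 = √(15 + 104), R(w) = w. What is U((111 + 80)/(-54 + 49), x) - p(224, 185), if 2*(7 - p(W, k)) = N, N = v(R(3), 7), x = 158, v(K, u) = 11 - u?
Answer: -5 + 3*√119 ≈ 27.726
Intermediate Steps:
U(d, M) = 3*√119 (U(d, M) = 3*√(15 + 104) = 3*√119)
N = 4 (N = 11 - 1*7 = 11 - 7 = 4)
p(W, k) = 5 (p(W, k) = 7 - ½*4 = 7 - 2 = 5)
U((111 + 80)/(-54 + 49), x) - p(224, 185) = 3*√119 - 1*5 = 3*√119 - 5 = -5 + 3*√119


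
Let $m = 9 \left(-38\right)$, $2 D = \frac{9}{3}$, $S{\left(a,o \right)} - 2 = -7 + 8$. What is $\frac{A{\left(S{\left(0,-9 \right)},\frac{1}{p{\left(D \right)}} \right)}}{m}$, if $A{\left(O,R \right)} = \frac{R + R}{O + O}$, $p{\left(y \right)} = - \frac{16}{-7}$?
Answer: $- \frac{7}{16416} \approx -0.00042641$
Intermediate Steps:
$S{\left(a,o \right)} = 3$ ($S{\left(a,o \right)} = 2 + \left(-7 + 8\right) = 2 + 1 = 3$)
$D = \frac{3}{2}$ ($D = \frac{9 \cdot \frac{1}{3}}{2} = \frac{1}{2} \cdot 3 = \frac{3}{2} \approx 1.5$)
$p{\left(y \right)} = \frac{16}{7}$ ($p{\left(y \right)} = \left(-16\right) \left(- \frac{1}{7}\right) = \frac{16}{7}$)
$A{\left(O,R \right)} = \frac{R}{O}$ ($A{\left(O,R \right)} = \frac{2 R}{2 O} = 2 R \frac{1}{2 O} = \frac{R}{O}$)
$m = -342$
$\frac{A{\left(S{\left(0,-9 \right)},\frac{1}{p{\left(D \right)}} \right)}}{m} = \frac{\frac{1}{\frac{16}{7}} \cdot \frac{1}{3}}{-342} = \frac{7}{16} \cdot \frac{1}{3} \left(- \frac{1}{342}\right) = \frac{7}{48} \left(- \frac{1}{342}\right) = - \frac{7}{16416}$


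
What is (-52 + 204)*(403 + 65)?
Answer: 71136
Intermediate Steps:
(-52 + 204)*(403 + 65) = 152*468 = 71136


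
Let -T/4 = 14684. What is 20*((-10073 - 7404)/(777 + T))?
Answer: 349540/57959 ≈ 6.0308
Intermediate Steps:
T = -58736 (T = -4*14684 = -58736)
20*((-10073 - 7404)/(777 + T)) = 20*((-10073 - 7404)/(777 - 58736)) = 20*(-17477/(-57959)) = 20*(-17477*(-1/57959)) = 20*(17477/57959) = 349540/57959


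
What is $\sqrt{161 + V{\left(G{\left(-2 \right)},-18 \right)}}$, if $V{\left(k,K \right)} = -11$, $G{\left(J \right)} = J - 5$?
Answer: $5 \sqrt{6} \approx 12.247$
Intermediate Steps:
$G{\left(J \right)} = -5 + J$
$\sqrt{161 + V{\left(G{\left(-2 \right)},-18 \right)}} = \sqrt{161 - 11} = \sqrt{150} = 5 \sqrt{6}$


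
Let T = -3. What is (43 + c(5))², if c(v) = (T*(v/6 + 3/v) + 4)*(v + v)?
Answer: 1600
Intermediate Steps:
c(v) = 2*v*(4 - 9/v - v/2) (c(v) = (-3*(v/6 + 3/v) + 4)*(v + v) = (-3*(v*(⅙) + 3/v) + 4)*(2*v) = (-3*(v/6 + 3/v) + 4)*(2*v) = (-3*(3/v + v/6) + 4)*(2*v) = ((-9/v - v/2) + 4)*(2*v) = (4 - 9/v - v/2)*(2*v) = 2*v*(4 - 9/v - v/2))
(43 + c(5))² = (43 + (-18 - 1*5² + 8*5))² = (43 + (-18 - 1*25 + 40))² = (43 + (-18 - 25 + 40))² = (43 - 3)² = 40² = 1600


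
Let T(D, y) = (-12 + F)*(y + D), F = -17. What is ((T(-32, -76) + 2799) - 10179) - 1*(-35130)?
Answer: 30882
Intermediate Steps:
T(D, y) = -29*D - 29*y (T(D, y) = (-12 - 17)*(y + D) = -29*(D + y) = -29*D - 29*y)
((T(-32, -76) + 2799) - 10179) - 1*(-35130) = (((-29*(-32) - 29*(-76)) + 2799) - 10179) - 1*(-35130) = (((928 + 2204) + 2799) - 10179) + 35130 = ((3132 + 2799) - 10179) + 35130 = (5931 - 10179) + 35130 = -4248 + 35130 = 30882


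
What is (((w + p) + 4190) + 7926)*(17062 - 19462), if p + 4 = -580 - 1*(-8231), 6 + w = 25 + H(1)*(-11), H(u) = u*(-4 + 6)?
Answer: -47424000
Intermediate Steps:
H(u) = 2*u (H(u) = u*2 = 2*u)
w = -3 (w = -6 + (25 + (2*1)*(-11)) = -6 + (25 + 2*(-11)) = -6 + (25 - 22) = -6 + 3 = -3)
p = 7647 (p = -4 + (-580 - 1*(-8231)) = -4 + (-580 + 8231) = -4 + 7651 = 7647)
(((w + p) + 4190) + 7926)*(17062 - 19462) = (((-3 + 7647) + 4190) + 7926)*(17062 - 19462) = ((7644 + 4190) + 7926)*(-2400) = (11834 + 7926)*(-2400) = 19760*(-2400) = -47424000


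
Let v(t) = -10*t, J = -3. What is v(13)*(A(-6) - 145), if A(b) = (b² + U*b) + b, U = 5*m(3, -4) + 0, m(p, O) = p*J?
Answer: -20150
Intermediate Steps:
m(p, O) = -3*p (m(p, O) = p*(-3) = -3*p)
U = -45 (U = 5*(-3*3) + 0 = 5*(-9) + 0 = -45 + 0 = -45)
A(b) = b² - 44*b (A(b) = (b² - 45*b) + b = b² - 44*b)
v(13)*(A(-6) - 145) = (-10*13)*(-6*(-44 - 6) - 145) = -130*(-6*(-50) - 145) = -130*(300 - 145) = -130*155 = -20150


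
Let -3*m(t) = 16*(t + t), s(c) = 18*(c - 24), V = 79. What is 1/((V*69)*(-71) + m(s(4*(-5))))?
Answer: -1/378573 ≈ -2.6415e-6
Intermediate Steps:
s(c) = -432 + 18*c (s(c) = 18*(-24 + c) = -432 + 18*c)
m(t) = -32*t/3 (m(t) = -16*(t + t)/3 = -16*2*t/3 = -32*t/3)
1/((V*69)*(-71) + m(s(4*(-5)))) = 1/((79*69)*(-71) - 32*(-432 + 18*(4*(-5)))/3) = 1/(5451*(-71) - 32*(-432 + 18*(-20))/3) = 1/(-387021 - 32*(-432 - 360)/3) = 1/(-387021 - 32/3*(-792)) = 1/(-387021 + 8448) = 1/(-378573) = -1/378573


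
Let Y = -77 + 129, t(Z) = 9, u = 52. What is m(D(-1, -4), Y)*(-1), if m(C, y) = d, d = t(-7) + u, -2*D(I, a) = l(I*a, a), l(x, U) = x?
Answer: -61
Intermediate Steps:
D(I, a) = -I*a/2
Y = 52
d = 61 (d = 9 + 52 = 61)
m(C, y) = 61
m(D(-1, -4), Y)*(-1) = 61*(-1) = -61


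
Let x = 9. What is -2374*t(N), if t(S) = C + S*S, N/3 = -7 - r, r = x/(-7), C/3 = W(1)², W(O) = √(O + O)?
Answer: -34883556/49 ≈ -7.1191e+5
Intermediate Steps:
W(O) = √2*√O (W(O) = √(2*O) = √2*√O)
C = 6 (C = 3*(√2*√1)² = 3*(√2*1)² = 3*(√2)² = 3*2 = 6)
r = -9/7 (r = 9/(-7) = 9*(-⅐) = -9/7 ≈ -1.2857)
N = -120/7 (N = 3*(-7 - 1*(-9/7)) = 3*(-7 + 9/7) = 3*(-40/7) = -120/7 ≈ -17.143)
t(S) = 6 + S² (t(S) = 6 + S*S = 6 + S²)
-2374*t(N) = -2374*(6 + (-120/7)²) = -2374*(6 + 14400/49) = -2374*14694/49 = -34883556/49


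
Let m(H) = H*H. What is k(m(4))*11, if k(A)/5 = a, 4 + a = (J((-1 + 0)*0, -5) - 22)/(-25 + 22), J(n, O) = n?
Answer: 550/3 ≈ 183.33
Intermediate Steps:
m(H) = H**2
a = 10/3 (a = -4 + ((-1 + 0)*0 - 22)/(-25 + 22) = -4 + (-1*0 - 22)/(-3) = -4 + (0 - 22)*(-1/3) = -4 - 22*(-1/3) = -4 + 22/3 = 10/3 ≈ 3.3333)
k(A) = 50/3 (k(A) = 5*(10/3) = 50/3)
k(m(4))*11 = (50/3)*11 = 550/3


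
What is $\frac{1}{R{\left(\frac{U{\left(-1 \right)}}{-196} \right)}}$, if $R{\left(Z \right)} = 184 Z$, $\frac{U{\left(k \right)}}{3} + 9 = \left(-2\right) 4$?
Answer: $\frac{49}{2346} \approx 0.020887$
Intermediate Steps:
$U{\left(k \right)} = -51$ ($U{\left(k \right)} = -27 + 3 \left(\left(-2\right) 4\right) = -27 + 3 \left(-8\right) = -27 - 24 = -51$)
$\frac{1}{R{\left(\frac{U{\left(-1 \right)}}{-196} \right)}} = \frac{1}{184 \left(- \frac{51}{-196}\right)} = \frac{1}{184 \left(\left(-51\right) \left(- \frac{1}{196}\right)\right)} = \frac{1}{184 \cdot \frac{51}{196}} = \frac{1}{\frac{2346}{49}} = \frac{49}{2346}$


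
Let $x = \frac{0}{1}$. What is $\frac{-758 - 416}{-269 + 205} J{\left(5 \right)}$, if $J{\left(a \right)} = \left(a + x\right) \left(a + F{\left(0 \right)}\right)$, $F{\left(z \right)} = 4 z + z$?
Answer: $\frac{14675}{32} \approx 458.59$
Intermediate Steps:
$F{\left(z \right)} = 5 z$
$x = 0$ ($x = 0 \cdot 1 = 0$)
$J{\left(a \right)} = a^{2}$ ($J{\left(a \right)} = \left(a + 0\right) \left(a + 5 \cdot 0\right) = a \left(a + 0\right) = a a = a^{2}$)
$\frac{-758 - 416}{-269 + 205} J{\left(5 \right)} = \frac{-758 - 416}{-269 + 205} \cdot 5^{2} = - \frac{1174}{-64} \cdot 25 = \left(-1174\right) \left(- \frac{1}{64}\right) 25 = \frac{587}{32} \cdot 25 = \frac{14675}{32}$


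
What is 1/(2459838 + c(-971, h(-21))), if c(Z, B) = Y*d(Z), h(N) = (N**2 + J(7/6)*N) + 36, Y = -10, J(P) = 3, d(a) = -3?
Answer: 1/2459868 ≈ 4.0653e-7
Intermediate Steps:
h(N) = 36 + N**2 + 3*N (h(N) = (N**2 + 3*N) + 36 = 36 + N**2 + 3*N)
c(Z, B) = 30 (c(Z, B) = -10*(-3) = 30)
1/(2459838 + c(-971, h(-21))) = 1/(2459838 + 30) = 1/2459868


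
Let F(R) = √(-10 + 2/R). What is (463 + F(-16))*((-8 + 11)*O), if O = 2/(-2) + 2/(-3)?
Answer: -2315 - 45*I*√2/4 ≈ -2315.0 - 15.91*I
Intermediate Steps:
O = -5/3 (O = 2*(-½) + 2*(-⅓) = -1 - ⅔ = -5/3 ≈ -1.6667)
(463 + F(-16))*((-8 + 11)*O) = (463 + √(-10 + 2/(-16)))*((-8 + 11)*(-5/3)) = (463 + √(-10 + 2*(-1/16)))*(3*(-5/3)) = (463 + √(-10 - ⅛))*(-5) = (463 + √(-81/8))*(-5) = (463 + 9*I*√2/4)*(-5) = -2315 - 45*I*√2/4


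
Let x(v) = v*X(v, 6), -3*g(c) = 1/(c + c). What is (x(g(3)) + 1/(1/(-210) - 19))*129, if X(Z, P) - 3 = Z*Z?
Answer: -219642409/7758504 ≈ -28.310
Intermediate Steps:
X(Z, P) = 3 + Z² (X(Z, P) = 3 + Z*Z = 3 + Z²)
g(c) = -1/(6*c) (g(c) = -1/(3*(c + c)) = -1/(2*c)/3 = -1/(6*c))
x(v) = v*(3 + v²)
(x(g(3)) + 1/(1/(-210) - 19))*129 = ((-⅙/3)*(3 + (-⅙/3)²) + 1/(1/(-210) - 19))*129 = ((-⅙*⅓)*(3 + (-⅙*⅓)²) + 1/(-1/210 - 19))*129 = (-(3 + (-1/18)²)/18 + 1/(-3991/210))*129 = (-(3 + 1/324)/18 - 210/3991)*129 = (-1/18*973/324 - 210/3991)*129 = (-973/5832 - 210/3991)*129 = -5107963/23275512*129 = -219642409/7758504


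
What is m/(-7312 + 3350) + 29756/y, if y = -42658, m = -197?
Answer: -7820689/12072214 ≈ -0.64783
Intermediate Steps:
m/(-7312 + 3350) + 29756/y = -197/(-7312 + 3350) + 29756/(-42658) = -197/(-3962) + 29756*(-1/42658) = -197*(-1/3962) - 14878/21329 = 197/3962 - 14878/21329 = -7820689/12072214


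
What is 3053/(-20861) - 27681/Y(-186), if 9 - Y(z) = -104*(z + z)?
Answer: 153122118/268960873 ≈ 0.56931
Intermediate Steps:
Y(z) = 9 + 208*z (Y(z) = 9 - (-104)*(z + z) = 9 - (-104)*2*z = 9 - (-208)*z = 9 + 208*z)
3053/(-20861) - 27681/Y(-186) = 3053/(-20861) - 27681/(9 + 208*(-186)) = 3053*(-1/20861) - 27681/(9 - 38688) = -3053/20861 - 27681/(-38679) = -3053/20861 - 27681*(-1/38679) = -3053/20861 + 9227/12893 = 153122118/268960873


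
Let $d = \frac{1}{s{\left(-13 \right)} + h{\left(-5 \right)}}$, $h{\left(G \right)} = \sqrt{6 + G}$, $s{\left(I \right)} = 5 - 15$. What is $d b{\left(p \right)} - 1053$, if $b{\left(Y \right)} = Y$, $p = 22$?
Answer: $- \frac{9499}{9} \approx -1055.4$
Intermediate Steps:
$s{\left(I \right)} = -10$
$d = - \frac{1}{9}$ ($d = \frac{1}{-10 + \sqrt{6 - 5}} = \frac{1}{-10 + \sqrt{1}} = \frac{1}{-10 + 1} = \frac{1}{-9} = - \frac{1}{9} \approx -0.11111$)
$d b{\left(p \right)} - 1053 = \left(- \frac{1}{9}\right) 22 - 1053 = - \frac{22}{9} - 1053 = - \frac{9499}{9}$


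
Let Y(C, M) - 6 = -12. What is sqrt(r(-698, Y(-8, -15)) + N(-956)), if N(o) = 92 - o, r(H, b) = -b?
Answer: sqrt(1054) ≈ 32.465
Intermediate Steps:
Y(C, M) = -6 (Y(C, M) = 6 - 12 = -6)
sqrt(r(-698, Y(-8, -15)) + N(-956)) = sqrt(-1*(-6) + (92 - 1*(-956))) = sqrt(6 + (92 + 956)) = sqrt(6 + 1048) = sqrt(1054)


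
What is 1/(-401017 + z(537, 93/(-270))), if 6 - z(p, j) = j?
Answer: -90/36090959 ≈ -2.4937e-6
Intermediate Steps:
z(p, j) = 6 - j
1/(-401017 + z(537, 93/(-270))) = 1/(-401017 + (6 - 93/(-270))) = 1/(-401017 + (6 - 93*(-1)/270)) = 1/(-401017 + (6 - 1*(-31/90))) = 1/(-401017 + (6 + 31/90)) = 1/(-401017 + 571/90) = 1/(-36090959/90) = -90/36090959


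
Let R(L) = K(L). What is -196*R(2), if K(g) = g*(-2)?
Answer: 784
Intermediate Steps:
K(g) = -2*g
R(L) = -2*L
-196*R(2) = -(-392)*2 = -196*(-4) = 784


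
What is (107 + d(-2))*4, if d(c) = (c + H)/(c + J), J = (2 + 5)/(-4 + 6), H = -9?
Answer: 1196/3 ≈ 398.67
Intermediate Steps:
J = 7/2 ≈ 3.5000
d(c) = (-9 + c)/(7/2 + c) (d(c) = (c - 9)/(c + 7/2) = (-9 + c)/(7/2 + c))
(107 + d(-2))*4 = (107 + 2*(-9 - 2)/(7 + 2*(-2)))*4 = (107 + 2*(-11)/(7 - 4))*4 = (107 + 2*(-11)/3)*4 = (107 + 2*(⅓)*(-11))*4 = (107 - 22/3)*4 = (299/3)*4 = 1196/3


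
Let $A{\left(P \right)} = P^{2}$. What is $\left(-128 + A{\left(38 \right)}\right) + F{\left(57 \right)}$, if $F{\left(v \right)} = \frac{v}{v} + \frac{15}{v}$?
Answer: $\frac{25028}{19} \approx 1317.3$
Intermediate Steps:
$F{\left(v \right)} = 1 + \frac{15}{v}$
$\left(-128 + A{\left(38 \right)}\right) + F{\left(57 \right)} = \left(-128 + 38^{2}\right) + \frac{15 + 57}{57} = \left(-128 + 1444\right) + \frac{1}{57} \cdot 72 = 1316 + \frac{24}{19} = \frac{25028}{19}$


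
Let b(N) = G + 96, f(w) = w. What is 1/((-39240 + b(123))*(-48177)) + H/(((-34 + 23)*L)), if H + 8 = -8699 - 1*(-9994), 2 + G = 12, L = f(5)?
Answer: -220586970001/9426793590 ≈ -23.400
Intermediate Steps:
L = 5
G = 10 (G = -2 + 12 = 10)
b(N) = 106 (b(N) = 10 + 96 = 106)
H = 1287 (H = -8 + (-8699 - 1*(-9994)) = -8 + (-8699 + 9994) = -8 + 1295 = 1287)
1/((-39240 + b(123))*(-48177)) + H/(((-34 + 23)*L)) = 1/((-39240 + 106)*(-48177)) + 1287/(((-34 + 23)*5)) = -1/48177/(-39134) + 1287/((-11*5)) = -1/39134*(-1/48177) + 1287/(-55) = 1/1885358718 + 1287*(-1/55) = 1/1885358718 - 117/5 = -220586970001/9426793590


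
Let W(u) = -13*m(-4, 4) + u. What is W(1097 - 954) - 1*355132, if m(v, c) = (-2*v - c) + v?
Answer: -354989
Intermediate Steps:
m(v, c) = -c - v (m(v, c) = (-c - 2*v) + v = -c - v)
W(u) = u (W(u) = -13*(-1*4 - 1*(-4)) + u = -13*(-4 + 4) + u = -13*0 + u = 0 + u = u)
W(1097 - 954) - 1*355132 = (1097 - 954) - 1*355132 = 143 - 355132 = -354989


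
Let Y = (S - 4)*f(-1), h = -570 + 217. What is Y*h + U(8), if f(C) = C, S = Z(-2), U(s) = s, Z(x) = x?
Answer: -2110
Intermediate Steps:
h = -353
S = -2
Y = 6 (Y = (-2 - 4)*(-1) = -6*(-1) = 6)
Y*h + U(8) = 6*(-353) + 8 = -2118 + 8 = -2110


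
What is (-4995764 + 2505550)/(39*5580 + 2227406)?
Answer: -1245107/1222513 ≈ -1.0185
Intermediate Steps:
(-4995764 + 2505550)/(39*5580 + 2227406) = -2490214/(217620 + 2227406) = -2490214/2445026 = -2490214*1/2445026 = -1245107/1222513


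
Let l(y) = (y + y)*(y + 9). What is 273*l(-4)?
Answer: -10920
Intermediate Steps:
l(y) = 2*y*(9 + y) (l(y) = (2*y)*(9 + y) = 2*y*(9 + y))
273*l(-4) = 273*(2*(-4)*(9 - 4)) = 273*(2*(-4)*5) = 273*(-40) = -10920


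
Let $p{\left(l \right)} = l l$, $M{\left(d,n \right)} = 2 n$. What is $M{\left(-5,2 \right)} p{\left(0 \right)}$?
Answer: $0$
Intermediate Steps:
$p{\left(l \right)} = l^{2}$
$M{\left(-5,2 \right)} p{\left(0 \right)} = 2 \cdot 2 \cdot 0^{2} = 4 \cdot 0 = 0$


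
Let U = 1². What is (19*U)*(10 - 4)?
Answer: 114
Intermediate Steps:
U = 1
(19*U)*(10 - 4) = (19*1)*(10 - 4) = 19*6 = 114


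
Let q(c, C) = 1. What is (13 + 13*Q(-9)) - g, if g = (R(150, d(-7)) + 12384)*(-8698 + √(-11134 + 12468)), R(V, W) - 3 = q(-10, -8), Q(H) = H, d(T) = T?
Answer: 107750720 - 12388*√1334 ≈ 1.0730e+8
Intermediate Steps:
R(V, W) = 4 (R(V, W) = 3 + 1 = 4)
g = -107750824 + 12388*√1334 (g = (4 + 12384)*(-8698 + √(-11134 + 12468)) = 12388*(-8698 + √1334) = -107750824 + 12388*√1334 ≈ -1.0730e+8)
(13 + 13*Q(-9)) - g = (13 + 13*(-9)) - (-107750824 + 12388*√1334) = (13 - 117) + (107750824 - 12388*√1334) = -104 + (107750824 - 12388*√1334) = 107750720 - 12388*√1334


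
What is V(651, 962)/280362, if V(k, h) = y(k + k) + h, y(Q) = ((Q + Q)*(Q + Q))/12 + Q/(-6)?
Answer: 565813/280362 ≈ 2.0182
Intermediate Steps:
y(Q) = -Q/6 + Q²/3 (y(Q) = ((2*Q)*(2*Q))*(1/12) + Q*(-⅙) = (4*Q²)*(1/12) - Q/6 = Q²/3 - Q/6 = -Q/6 + Q²/3)
V(k, h) = h + k*(-1 + 4*k)/3 (V(k, h) = (k + k)*(-1 + 2*(k + k))/6 + h = (2*k)*(-1 + 2*(2*k))/6 + h = (2*k)*(-1 + 4*k)/6 + h = k*(-1 + 4*k)/3 + h = h + k*(-1 + 4*k)/3)
V(651, 962)/280362 = (962 + (⅓)*651*(-1 + 4*651))/280362 = (962 + (⅓)*651*(-1 + 2604))*(1/280362) = (962 + (⅓)*651*2603)*(1/280362) = (962 + 564851)*(1/280362) = 565813*(1/280362) = 565813/280362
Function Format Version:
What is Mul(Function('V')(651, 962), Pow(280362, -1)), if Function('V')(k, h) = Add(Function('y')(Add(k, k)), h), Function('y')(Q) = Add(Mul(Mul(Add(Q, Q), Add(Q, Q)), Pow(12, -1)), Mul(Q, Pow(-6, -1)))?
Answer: Rational(565813, 280362) ≈ 2.0182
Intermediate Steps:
Function('y')(Q) = Add(Mul(Rational(-1, 6), Q), Mul(Rational(1, 3), Pow(Q, 2))) (Function('y')(Q) = Add(Mul(Mul(Mul(2, Q), Mul(2, Q)), Rational(1, 12)), Mul(Q, Rational(-1, 6))) = Add(Mul(Mul(4, Pow(Q, 2)), Rational(1, 12)), Mul(Rational(-1, 6), Q)) = Add(Mul(Rational(1, 3), Pow(Q, 2)), Mul(Rational(-1, 6), Q)) = Add(Mul(Rational(-1, 6), Q), Mul(Rational(1, 3), Pow(Q, 2))))
Function('V')(k, h) = Add(h, Mul(Rational(1, 3), k, Add(-1, Mul(4, k)))) (Function('V')(k, h) = Add(Mul(Rational(1, 6), Add(k, k), Add(-1, Mul(2, Add(k, k)))), h) = Add(Mul(Rational(1, 6), Mul(2, k), Add(-1, Mul(2, Mul(2, k)))), h) = Add(Mul(Rational(1, 6), Mul(2, k), Add(-1, Mul(4, k))), h) = Add(Mul(Rational(1, 3), k, Add(-1, Mul(4, k))), h) = Add(h, Mul(Rational(1, 3), k, Add(-1, Mul(4, k)))))
Mul(Function('V')(651, 962), Pow(280362, -1)) = Mul(Add(962, Mul(Rational(1, 3), 651, Add(-1, Mul(4, 651)))), Pow(280362, -1)) = Mul(Add(962, Mul(Rational(1, 3), 651, Add(-1, 2604))), Rational(1, 280362)) = Mul(Add(962, Mul(Rational(1, 3), 651, 2603)), Rational(1, 280362)) = Mul(Add(962, 564851), Rational(1, 280362)) = Mul(565813, Rational(1, 280362)) = Rational(565813, 280362)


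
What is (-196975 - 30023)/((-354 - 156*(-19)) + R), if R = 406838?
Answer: -113499/204724 ≈ -0.55440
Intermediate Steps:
(-196975 - 30023)/((-354 - 156*(-19)) + R) = (-196975 - 30023)/((-354 - 156*(-19)) + 406838) = -226998/((-354 + 2964) + 406838) = -226998/(2610 + 406838) = -226998/409448 = -226998*1/409448 = -113499/204724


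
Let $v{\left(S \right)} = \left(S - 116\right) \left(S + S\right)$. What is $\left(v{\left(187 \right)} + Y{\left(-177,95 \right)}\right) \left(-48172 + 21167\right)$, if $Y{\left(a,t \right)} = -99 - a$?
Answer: $-719197160$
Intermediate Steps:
$v{\left(S \right)} = 2 S \left(-116 + S\right)$ ($v{\left(S \right)} = \left(-116 + S\right) 2 S = 2 S \left(-116 + S\right)$)
$\left(v{\left(187 \right)} + Y{\left(-177,95 \right)}\right) \left(-48172 + 21167\right) = \left(2 \cdot 187 \left(-116 + 187\right) - -78\right) \left(-48172 + 21167\right) = \left(2 \cdot 187 \cdot 71 + \left(-99 + 177\right)\right) \left(-27005\right) = \left(26554 + 78\right) \left(-27005\right) = 26632 \left(-27005\right) = -719197160$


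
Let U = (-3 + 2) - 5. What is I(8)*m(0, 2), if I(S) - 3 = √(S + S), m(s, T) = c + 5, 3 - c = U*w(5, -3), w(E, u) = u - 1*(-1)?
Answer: -28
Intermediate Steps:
U = -6 (U = -1 - 5 = -6)
w(E, u) = 1 + u (w(E, u) = u + 1 = 1 + u)
c = -9 (c = 3 - (-6)*(1 - 3) = 3 - (-6)*(-2) = 3 - 1*12 = 3 - 12 = -9)
m(s, T) = -4 (m(s, T) = -9 + 5 = -4)
I(S) = 3 + √2*√S (I(S) = 3 + √(S + S) = 3 + √(2*S) = 3 + √2*√S)
I(8)*m(0, 2) = (3 + √2*√8)*(-4) = (3 + √2*(2*√2))*(-4) = (3 + 4)*(-4) = 7*(-4) = -28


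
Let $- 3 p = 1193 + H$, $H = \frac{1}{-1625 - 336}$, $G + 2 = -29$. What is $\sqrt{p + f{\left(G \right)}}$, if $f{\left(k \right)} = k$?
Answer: $\frac{i \sqrt{1648446015}}{1961} \approx 20.704 i$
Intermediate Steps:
$G = -31$ ($G = -2 - 29 = -31$)
$H = - \frac{1}{1961}$ ($H = \frac{1}{-1961} = - \frac{1}{1961} \approx -0.00050994$)
$p = - \frac{779824}{1961}$ ($p = - \frac{1193 - \frac{1}{1961}}{3} = \left(- \frac{1}{3}\right) \frac{2339472}{1961} = - \frac{779824}{1961} \approx -397.67$)
$\sqrt{p + f{\left(G \right)}} = \sqrt{- \frac{779824}{1961} - 31} = \sqrt{- \frac{840615}{1961}} = \frac{i \sqrt{1648446015}}{1961}$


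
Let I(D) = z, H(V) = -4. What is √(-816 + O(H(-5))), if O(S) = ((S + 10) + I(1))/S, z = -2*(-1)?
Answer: I*√818 ≈ 28.601*I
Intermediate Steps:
z = 2
I(D) = 2
O(S) = (12 + S)/S (O(S) = ((S + 10) + 2)/S = ((10 + S) + 2)/S = (12 + S)/S)
√(-816 + O(H(-5))) = √(-816 + (12 - 4)/(-4)) = √(-816 - ¼*8) = √(-816 - 2) = √(-818) = I*√818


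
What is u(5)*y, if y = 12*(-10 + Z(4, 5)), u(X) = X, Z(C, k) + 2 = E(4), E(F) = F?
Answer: -480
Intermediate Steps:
Z(C, k) = 2 (Z(C, k) = -2 + 4 = 2)
y = -96 (y = 12*(-10 + 2) = 12*(-8) = -96)
u(5)*y = 5*(-96) = -480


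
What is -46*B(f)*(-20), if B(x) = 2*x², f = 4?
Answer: 29440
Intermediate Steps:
-46*B(f)*(-20) = -92*4²*(-20) = -92*16*(-20) = -46*32*(-20) = -1472*(-20) = 29440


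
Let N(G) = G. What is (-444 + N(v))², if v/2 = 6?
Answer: 186624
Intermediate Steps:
v = 12 (v = 2*6 = 12)
(-444 + N(v))² = (-444 + 12)² = (-432)² = 186624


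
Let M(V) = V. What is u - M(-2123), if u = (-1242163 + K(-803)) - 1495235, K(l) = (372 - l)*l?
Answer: -3678800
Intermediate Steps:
K(l) = l*(372 - l)
u = -3680923 (u = (-1242163 - 803*(372 - 1*(-803))) - 1495235 = (-1242163 - 803*(372 + 803)) - 1495235 = (-1242163 - 803*1175) - 1495235 = (-1242163 - 943525) - 1495235 = -2185688 - 1495235 = -3680923)
u - M(-2123) = -3680923 - 1*(-2123) = -3680923 + 2123 = -3678800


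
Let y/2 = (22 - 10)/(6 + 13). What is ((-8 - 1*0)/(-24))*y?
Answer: 8/19 ≈ 0.42105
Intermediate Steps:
y = 24/19 (y = 2*((22 - 10)/(6 + 13)) = 2*(12/19) = 24/19 ≈ 1.2632)
((-8 - 1*0)/(-24))*y = ((-8 - 1*0)/(-24))*(24/19) = ((-8 + 0)*(-1/24))*(24/19) = -8*(-1/24)*(24/19) = (1/3)*(24/19) = 8/19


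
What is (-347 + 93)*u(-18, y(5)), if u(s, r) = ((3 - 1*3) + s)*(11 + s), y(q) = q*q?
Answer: -32004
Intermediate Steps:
y(q) = q²
u(s, r) = s*(11 + s) (u(s, r) = ((3 - 3) + s)*(11 + s) = (0 + s)*(11 + s) = s*(11 + s))
(-347 + 93)*u(-18, y(5)) = (-347 + 93)*(-18*(11 - 18)) = -(-4572)*(-7) = -254*126 = -32004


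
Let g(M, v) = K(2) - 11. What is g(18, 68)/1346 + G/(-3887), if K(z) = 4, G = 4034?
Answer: -5456973/5231902 ≈ -1.0430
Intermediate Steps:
g(M, v) = -7 (g(M, v) = 4 - 11 = -7)
g(18, 68)/1346 + G/(-3887) = -7/1346 + 4034/(-3887) = -7*1/1346 + 4034*(-1/3887) = -7/1346 - 4034/3887 = -5456973/5231902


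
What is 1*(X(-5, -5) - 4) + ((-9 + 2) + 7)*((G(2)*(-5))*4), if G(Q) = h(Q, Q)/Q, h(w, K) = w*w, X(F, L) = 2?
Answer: -2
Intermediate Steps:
h(w, K) = w²
G(Q) = Q (G(Q) = Q²/Q = Q)
1*(X(-5, -5) - 4) + ((-9 + 2) + 7)*((G(2)*(-5))*4) = 1*(2 - 4) + ((-9 + 2) + 7)*((2*(-5))*4) = 1*(-2) + (-7 + 7)*(-10*4) = -2 + 0*(-40) = -2 + 0 = -2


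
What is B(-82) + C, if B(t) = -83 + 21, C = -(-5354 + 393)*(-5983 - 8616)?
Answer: -72425701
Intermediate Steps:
C = -72425639 (C = -(-4961)*(-14599) = -1*72425639 = -72425639)
B(t) = -62
B(-82) + C = -62 - 72425639 = -72425701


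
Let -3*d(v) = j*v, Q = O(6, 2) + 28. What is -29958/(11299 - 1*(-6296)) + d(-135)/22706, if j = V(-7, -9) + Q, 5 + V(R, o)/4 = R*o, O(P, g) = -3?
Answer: -158913391/133170690 ≈ -1.1933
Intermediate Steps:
V(R, o) = -20 + 4*R*o (V(R, o) = -20 + 4*(R*o) = -20 + 4*R*o)
Q = 25 (Q = -3 + 28 = 25)
j = 257 (j = (-20 + 4*(-7)*(-9)) + 25 = (-20 + 252) + 25 = 232 + 25 = 257)
d(v) = -257*v/3
-29958/(11299 - 1*(-6296)) + d(-135)/22706 = -29958/(11299 - 1*(-6296)) - 257/3*(-135)/22706 = -29958/(11299 + 6296) + 11565*(1/22706) = -29958/17595 + 11565/22706 = -29958*1/17595 + 11565/22706 = -9986/5865 + 11565/22706 = -158913391/133170690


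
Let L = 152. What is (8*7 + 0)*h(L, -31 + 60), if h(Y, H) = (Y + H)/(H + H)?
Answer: 5068/29 ≈ 174.76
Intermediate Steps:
h(Y, H) = (H + Y)/(2*H) (h(Y, H) = (H + Y)/((2*H)) = (H + Y)*(1/(2*H)) = (H + Y)/(2*H))
(8*7 + 0)*h(L, -31 + 60) = (8*7 + 0)*(((-31 + 60) + 152)/(2*(-31 + 60))) = (56 + 0)*((1/2)*(29 + 152)/29) = 56*((1/2)*(1/29)*181) = 56*(181/58) = 5068/29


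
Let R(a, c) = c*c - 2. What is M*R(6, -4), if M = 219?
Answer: 3066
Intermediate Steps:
R(a, c) = -2 + c² (R(a, c) = c² - 2 = -2 + c²)
M*R(6, -4) = 219*(-2 + (-4)²) = 219*(-2 + 16) = 219*14 = 3066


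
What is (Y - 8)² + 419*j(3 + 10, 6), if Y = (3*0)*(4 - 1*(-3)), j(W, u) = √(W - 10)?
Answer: 64 + 419*√3 ≈ 789.73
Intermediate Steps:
j(W, u) = √(-10 + W)
Y = 0 (Y = 0*(4 + 3) = 0*7 = 0)
(Y - 8)² + 419*j(3 + 10, 6) = (0 - 8)² + 419*√(-10 + (3 + 10)) = (-8)² + 419*√(-10 + 13) = 64 + 419*√3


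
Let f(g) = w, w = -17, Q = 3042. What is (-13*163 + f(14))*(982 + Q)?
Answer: -8595264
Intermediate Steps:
f(g) = -17
(-13*163 + f(14))*(982 + Q) = (-13*163 - 17)*(982 + 3042) = (-2119 - 17)*4024 = -2136*4024 = -8595264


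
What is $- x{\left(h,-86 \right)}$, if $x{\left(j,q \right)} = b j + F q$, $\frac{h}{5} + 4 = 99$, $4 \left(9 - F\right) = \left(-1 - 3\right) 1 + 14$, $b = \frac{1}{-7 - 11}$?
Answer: $\frac{10537}{18} \approx 585.39$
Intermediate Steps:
$b = - \frac{1}{18}$ ($b = \frac{1}{-18} = - \frac{1}{18} \approx -0.055556$)
$F = \frac{13}{2}$ ($F = 9 - \frac{\left(-1 - 3\right) 1 + 14}{4} = 9 - \frac{\left(-4\right) 1 + 14}{4} = 9 - \frac{-4 + 14}{4} = 9 - \frac{5}{2} = \frac{13}{2} \approx 6.5$)
$h = 475$ ($h = -20 + 5 \cdot 99 = -20 + 495 = 475$)
$x{\left(j,q \right)} = - \frac{j}{18} + \frac{13 q}{2}$
$- x{\left(h,-86 \right)} = - (\left(- \frac{1}{18}\right) 475 + \frac{13}{2} \left(-86\right)) = - (- \frac{475}{18} - 559) = \left(-1\right) \left(- \frac{10537}{18}\right) = \frac{10537}{18}$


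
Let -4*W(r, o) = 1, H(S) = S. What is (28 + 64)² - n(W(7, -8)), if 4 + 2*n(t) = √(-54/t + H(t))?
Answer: 8466 - √863/4 ≈ 8458.7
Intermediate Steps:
W(r, o) = -¼ (W(r, o) = -¼*1 = -¼)
n(t) = -2 + √(t - 54/t)/2 (n(t) = -2 + √(-54/t + t)/2 = -2 + √(t - 54/t)/2)
(28 + 64)² - n(W(7, -8)) = (28 + 64)² - (-2 + √(-¼ - 54/(-¼))/2) = 92² - (-2 + √(-¼ - 54*(-4))/2) = 8464 - (-2 + √(-¼ + 216)/2) = 8464 - (-2 + √(863/4)/2) = 8464 - (-2 + (√863/2)/2) = 8464 - (-2 + √863/4) = 8464 + (2 - √863/4) = 8466 - √863/4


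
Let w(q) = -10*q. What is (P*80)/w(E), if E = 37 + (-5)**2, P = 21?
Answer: -84/31 ≈ -2.7097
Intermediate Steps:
E = 62 (E = 37 + 25 = 62)
(P*80)/w(E) = (21*80)/((-10*62)) = 1680/(-620) = 1680*(-1/620) = -84/31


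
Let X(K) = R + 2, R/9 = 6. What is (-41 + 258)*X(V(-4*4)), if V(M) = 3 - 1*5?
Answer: 12152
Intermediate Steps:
R = 54 (R = 9*6 = 54)
V(M) = -2 (V(M) = 3 - 5 = -2)
X(K) = 56 (X(K) = 54 + 2 = 56)
(-41 + 258)*X(V(-4*4)) = (-41 + 258)*56 = 217*56 = 12152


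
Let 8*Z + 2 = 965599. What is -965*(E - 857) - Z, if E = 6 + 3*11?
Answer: 5349363/8 ≈ 6.6867e+5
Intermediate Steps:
Z = 965597/8 (Z = -¼ + (⅛)*965599 = -¼ + 965599/8 = 965597/8 ≈ 1.2070e+5)
E = 39 (E = 6 + 33 = 39)
-965*(E - 857) - Z = -965*(39 - 857) - 1*965597/8 = -965*(-818) - 965597/8 = 789370 - 965597/8 = 5349363/8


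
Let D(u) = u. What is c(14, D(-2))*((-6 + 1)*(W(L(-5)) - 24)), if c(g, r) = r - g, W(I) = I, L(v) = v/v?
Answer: -1840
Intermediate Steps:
L(v) = 1
c(14, D(-2))*((-6 + 1)*(W(L(-5)) - 24)) = (-2 - 1*14)*((-6 + 1)*(1 - 24)) = (-2 - 14)*(-5*(-23)) = -16*115 = -1840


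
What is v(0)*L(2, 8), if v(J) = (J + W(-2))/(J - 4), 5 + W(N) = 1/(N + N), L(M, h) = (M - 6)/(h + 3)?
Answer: -21/44 ≈ -0.47727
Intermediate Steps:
L(M, h) = (-6 + M)/(3 + h)
W(N) = -5 + 1/(2*N) (W(N) = -5 + 1/(N + N) = -5 + 1/(2*N))
v(J) = (-21/4 + J)/(-4 + J) (v(J) = (J + (-5 + (½)/(-2)))/(J - 4) = (J + (-5 + (½)*(-½)))/(-4 + J) = (J + (-5 - ¼))/(-4 + J) = (J - 21/4)/(-4 + J) = (-21/4 + J)/(-4 + J))
v(0)*L(2, 8) = ((-21/4 + 0)/(-4 + 0))*((-6 + 2)/(3 + 8)) = (-21/4/(-4))*(-4/11) = (-¼*(-21/4))*((1/11)*(-4)) = (21/16)*(-4/11) = -21/44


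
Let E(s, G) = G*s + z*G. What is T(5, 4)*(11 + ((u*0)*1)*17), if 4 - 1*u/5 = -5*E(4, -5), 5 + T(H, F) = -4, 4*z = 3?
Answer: -99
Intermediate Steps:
z = 3/4 (z = (1/4)*3 = 3/4 ≈ 0.75000)
T(H, F) = -9 (T(H, F) = -5 - 4 = -9)
E(s, G) = 3*G/4 + G*s (E(s, G) = G*s + 3*G/4 = 3*G/4 + G*s)
u = -2295/4 (u = 20 - (-25)*(1/4)*(-5)*(3 + 4*4) = 20 - (-25)*(1/4)*(-5)*(3 + 16) = 20 - (-25)*(1/4)*(-5)*19 = 20 - (-25)*(-95)/4 = 20 - 5*475/4 = 20 - 2375/4 = -2295/4 ≈ -573.75)
T(5, 4)*(11 + ((u*0)*1)*17) = -9*(11 + (-2295/4*0*1)*17) = -9*(11 + (0*1)*17) = -9*(11 + 0*17) = -9*(11 + 0) = -9*11 = -99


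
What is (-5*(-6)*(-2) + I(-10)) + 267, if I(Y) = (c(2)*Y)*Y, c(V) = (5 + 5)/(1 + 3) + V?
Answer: 657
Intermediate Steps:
c(V) = 5/2 + V (c(V) = 10/4 + V = 10*(1/4) + V = 5/2 + V)
I(Y) = 9*Y**2/2 (I(Y) = ((5/2 + 2)*Y)*Y = (9*Y/2)*Y = 9*Y**2/2)
(-5*(-6)*(-2) + I(-10)) + 267 = (-5*(-6)*(-2) + (9/2)*(-10)**2) + 267 = (30*(-2) + (9/2)*100) + 267 = (-60 + 450) + 267 = 390 + 267 = 657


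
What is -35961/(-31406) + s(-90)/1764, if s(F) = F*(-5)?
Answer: 1077332/769447 ≈ 1.4001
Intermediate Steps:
s(F) = -5*F
-35961/(-31406) + s(-90)/1764 = -35961/(-31406) - 5*(-90)/1764 = -35961*(-1/31406) + 450*(1/1764) = 35961/31406 + 25/98 = 1077332/769447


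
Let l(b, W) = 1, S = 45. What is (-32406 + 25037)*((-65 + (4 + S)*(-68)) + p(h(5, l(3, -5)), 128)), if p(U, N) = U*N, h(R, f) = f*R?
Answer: 20316333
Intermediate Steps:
h(R, f) = R*f
p(U, N) = N*U
(-32406 + 25037)*((-65 + (4 + S)*(-68)) + p(h(5, l(3, -5)), 128)) = (-32406 + 25037)*((-65 + (4 + 45)*(-68)) + 128*(5*1)) = -7369*((-65 + 49*(-68)) + 128*5) = -7369*((-65 - 3332) + 640) = -7369*(-3397 + 640) = -7369*(-2757) = 20316333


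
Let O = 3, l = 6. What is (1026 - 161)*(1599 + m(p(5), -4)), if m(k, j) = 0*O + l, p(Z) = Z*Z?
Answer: 1388325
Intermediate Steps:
p(Z) = Z²
m(k, j) = 6 (m(k, j) = 0*3 + 6 = 0 + 6 = 6)
(1026 - 161)*(1599 + m(p(5), -4)) = (1026 - 161)*(1599 + 6) = 865*1605 = 1388325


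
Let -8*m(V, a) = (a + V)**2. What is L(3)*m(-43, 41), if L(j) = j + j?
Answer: -3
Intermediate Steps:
m(V, a) = -(V + a)**2/8 (m(V, a) = -(a + V)**2/8 = -(V + a)**2/8)
L(j) = 2*j
L(3)*m(-43, 41) = (2*3)*(-(-43 + 41)**2/8) = 6*(-1/8*(-2)**2) = 6*(-1/8*4) = 6*(-1/2) = -3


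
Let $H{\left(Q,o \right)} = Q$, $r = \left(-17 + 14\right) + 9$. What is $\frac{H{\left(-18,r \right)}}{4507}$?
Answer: $- \frac{18}{4507} \approx -0.0039938$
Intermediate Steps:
$r = 6$ ($r = -3 + 9 = 6$)
$\frac{H{\left(-18,r \right)}}{4507} = - \frac{18}{4507}$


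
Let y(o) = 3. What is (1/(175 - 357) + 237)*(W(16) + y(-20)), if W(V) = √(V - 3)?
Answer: 129399/182 + 43133*√13/182 ≈ 1565.5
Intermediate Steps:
W(V) = √(-3 + V)
(1/(175 - 357) + 237)*(W(16) + y(-20)) = (1/(175 - 357) + 237)*(√(-3 + 16) + 3) = (1/(-182) + 237)*(√13 + 3) = (-1/182 + 237)*(3 + √13) = 43133*(3 + √13)/182 = 129399/182 + 43133*√13/182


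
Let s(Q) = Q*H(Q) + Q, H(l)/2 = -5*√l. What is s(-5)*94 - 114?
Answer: -584 + 4700*I*√5 ≈ -584.0 + 10510.0*I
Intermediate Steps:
H(l) = -10*√l (H(l) = 2*(-5*√l) = -10*√l)
s(Q) = Q - 10*Q^(3/2) (s(Q) = Q*(-10*√Q) + Q = -10*Q^(3/2) + Q = Q - 10*Q^(3/2))
s(-5)*94 - 114 = (-5 - (-50)*I*√5)*94 - 114 = (-5 + 50*I*√5)*94 - 114 = (-470 + 4700*I*√5) - 114 = -584 + 4700*I*√5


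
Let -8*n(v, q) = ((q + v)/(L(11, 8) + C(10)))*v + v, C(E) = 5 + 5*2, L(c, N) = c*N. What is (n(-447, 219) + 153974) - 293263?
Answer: -114830011/824 ≈ -1.3936e+5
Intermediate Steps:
L(c, N) = N*c
C(E) = 15 (C(E) = 5 + 10 = 15)
n(v, q) = -v/8 - v*(q/103 + v/103)/8 (n(v, q) = -(((q + v)/(8*11 + 15))*v + v)/8 = -(((q + v)/(88 + 15))*v + v)/8 = -(((q + v)/103)*v + v)/8 = -(((q + v)*(1/103))*v + v)/8 = -((q/103 + v/103)*v + v)/8 = -(v*(q/103 + v/103) + v)/8 = -(v + v*(q/103 + v/103))/8 = -v/8 - v*(q/103 + v/103)/8)
(n(-447, 219) + 153974) - 293263 = (-1/824*(-447)*(103 + 219 - 447) + 153974) - 293263 = (-1/824*(-447)*(-125) + 153974) - 293263 = (-55875/824 + 153974) - 293263 = 126818701/824 - 293263 = -114830011/824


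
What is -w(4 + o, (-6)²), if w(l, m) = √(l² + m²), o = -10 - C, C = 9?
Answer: -39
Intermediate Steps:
o = -19 (o = -10 - 1*9 = -10 - 9 = -19)
-w(4 + o, (-6)²) = -√((4 - 19)² + ((-6)²)²) = -√((-15)² + 36²) = -√(225 + 1296) = -√1521 = -1*39 = -39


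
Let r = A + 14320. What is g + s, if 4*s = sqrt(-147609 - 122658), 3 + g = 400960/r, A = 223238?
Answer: -155857/118779 + I*sqrt(270267)/4 ≈ -1.3122 + 129.97*I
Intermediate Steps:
r = 237558 (r = 223238 + 14320 = 237558)
g = -155857/118779 (g = -3 + 400960/237558 = -3 + 400960*(1/237558) = -3 + 200480/118779 = -155857/118779 ≈ -1.3122)
s = I*sqrt(270267)/4 (s = sqrt(-147609 - 122658)/4 = sqrt(-270267)/4 = (I*sqrt(270267))/4 = I*sqrt(270267)/4 ≈ 129.97*I)
g + s = -155857/118779 + I*sqrt(270267)/4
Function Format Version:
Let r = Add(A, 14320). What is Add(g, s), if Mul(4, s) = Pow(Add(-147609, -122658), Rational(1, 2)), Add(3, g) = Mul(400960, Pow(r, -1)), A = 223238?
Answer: Add(Rational(-155857, 118779), Mul(Rational(1, 4), I, Pow(270267, Rational(1, 2)))) ≈ Add(-1.3122, Mul(129.97, I))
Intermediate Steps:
r = 237558 (r = Add(223238, 14320) = 237558)
g = Rational(-155857, 118779) (g = Add(-3, Mul(400960, Pow(237558, -1))) = Add(-3, Mul(400960, Rational(1, 237558))) = Add(-3, Rational(200480, 118779)) = Rational(-155857, 118779) ≈ -1.3122)
s = Mul(Rational(1, 4), I, Pow(270267, Rational(1, 2))) (s = Mul(Rational(1, 4), Pow(Add(-147609, -122658), Rational(1, 2))) = Mul(Rational(1, 4), Pow(-270267, Rational(1, 2))) = Mul(Rational(1, 4), Mul(I, Pow(270267, Rational(1, 2)))) = Mul(Rational(1, 4), I, Pow(270267, Rational(1, 2))) ≈ Mul(129.97, I))
Add(g, s) = Add(Rational(-155857, 118779), Mul(Rational(1, 4), I, Pow(270267, Rational(1, 2))))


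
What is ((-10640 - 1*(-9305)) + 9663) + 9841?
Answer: 18169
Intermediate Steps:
((-10640 - 1*(-9305)) + 9663) + 9841 = ((-10640 + 9305) + 9663) + 9841 = (-1335 + 9663) + 9841 = 8328 + 9841 = 18169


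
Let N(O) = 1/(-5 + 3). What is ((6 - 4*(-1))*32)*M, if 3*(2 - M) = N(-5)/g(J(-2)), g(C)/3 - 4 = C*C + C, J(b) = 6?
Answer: 132560/207 ≈ 640.39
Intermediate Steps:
g(C) = 12 + 3*C + 3*C² (g(C) = 12 + 3*(C*C + C) = 12 + 3*(C² + C) = 12 + 3*(C + C²) = 12 + (3*C + 3*C²) = 12 + 3*C + 3*C²)
N(O) = -½ (N(O) = 1/(-2) = -½)
M = 1657/828 (M = 2 - (-1)/(6*(12 + 3*6 + 3*6²)) = 2 - (-1)/(6*(12 + 18 + 3*36)) = 2 - (-1)/(6*(12 + 18 + 108)) = 2 - (-1)/(6*138) = 2 - ⅓*(-1/276) = 2 + 1/828 = 1657/828 ≈ 2.0012)
((6 - 4*(-1))*32)*M = ((6 - 4*(-1))*32)*(1657/828) = ((6 + 4)*32)*(1657/828) = (10*32)*(1657/828) = 320*(1657/828) = 132560/207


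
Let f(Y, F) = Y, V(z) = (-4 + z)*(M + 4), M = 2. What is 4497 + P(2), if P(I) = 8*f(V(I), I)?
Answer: 4401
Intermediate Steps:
V(z) = -24 + 6*z (V(z) = (-4 + z)*(2 + 4) = (-4 + z)*6 = -24 + 6*z)
P(I) = -192 + 48*I (P(I) = 8*(-24 + 6*I) = -192 + 48*I)
4497 + P(2) = 4497 + (-192 + 48*2) = 4497 + (-192 + 96) = 4497 - 96 = 4401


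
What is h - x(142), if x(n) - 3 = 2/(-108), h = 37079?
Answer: 2002105/54 ≈ 37076.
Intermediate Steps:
x(n) = 161/54 (x(n) = 3 + 2/(-108) = 3 + 2*(-1/108) = 3 - 1/54 = 161/54)
h - x(142) = 37079 - 1*161/54 = 37079 - 161/54 = 2002105/54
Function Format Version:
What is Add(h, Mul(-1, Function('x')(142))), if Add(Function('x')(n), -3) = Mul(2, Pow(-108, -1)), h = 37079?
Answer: Rational(2002105, 54) ≈ 37076.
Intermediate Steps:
Function('x')(n) = Rational(161, 54) (Function('x')(n) = Add(3, Mul(2, Pow(-108, -1))) = Add(3, Mul(2, Rational(-1, 108))) = Add(3, Rational(-1, 54)) = Rational(161, 54))
Add(h, Mul(-1, Function('x')(142))) = Add(37079, Mul(-1, Rational(161, 54))) = Add(37079, Rational(-161, 54)) = Rational(2002105, 54)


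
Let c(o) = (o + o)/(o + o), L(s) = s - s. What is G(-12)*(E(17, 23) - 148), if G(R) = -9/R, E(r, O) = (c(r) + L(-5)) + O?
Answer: -93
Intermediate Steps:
L(s) = 0
c(o) = 1 (c(o) = (2*o)/((2*o)) = (2*o)*(1/(2*o)) = 1)
E(r, O) = 1 + O (E(r, O) = (1 + 0) + O = 1 + O)
G(-12)*(E(17, 23) - 148) = (-9/(-12))*((1 + 23) - 148) = (-9*(-1/12))*(24 - 148) = (3/4)*(-124) = -93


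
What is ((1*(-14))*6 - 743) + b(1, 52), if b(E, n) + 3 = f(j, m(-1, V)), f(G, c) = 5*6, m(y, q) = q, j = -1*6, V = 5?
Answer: -800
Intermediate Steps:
j = -6
f(G, c) = 30
b(E, n) = 27 (b(E, n) = -3 + 30 = 27)
((1*(-14))*6 - 743) + b(1, 52) = ((1*(-14))*6 - 743) + 27 = (-14*6 - 743) + 27 = (-84 - 743) + 27 = -827 + 27 = -800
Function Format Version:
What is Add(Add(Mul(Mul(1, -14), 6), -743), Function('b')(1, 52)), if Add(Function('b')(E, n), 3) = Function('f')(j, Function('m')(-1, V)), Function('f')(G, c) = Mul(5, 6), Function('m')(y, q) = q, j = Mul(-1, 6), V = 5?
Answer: -800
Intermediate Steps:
j = -6
Function('f')(G, c) = 30
Function('b')(E, n) = 27 (Function('b')(E, n) = Add(-3, 30) = 27)
Add(Add(Mul(Mul(1, -14), 6), -743), Function('b')(1, 52)) = Add(Add(Mul(Mul(1, -14), 6), -743), 27) = Add(Add(Mul(-14, 6), -743), 27) = Add(Add(-84, -743), 27) = Add(-827, 27) = -800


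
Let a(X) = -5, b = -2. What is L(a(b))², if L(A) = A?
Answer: 25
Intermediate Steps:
L(a(b))² = (-5)² = 25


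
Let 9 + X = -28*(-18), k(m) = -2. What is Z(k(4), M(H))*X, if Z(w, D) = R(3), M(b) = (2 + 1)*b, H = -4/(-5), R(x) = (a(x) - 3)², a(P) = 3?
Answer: 0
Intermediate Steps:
R(x) = 0 (R(x) = (3 - 3)² = 0² = 0)
H = ⅘ (H = -4*(-⅕) = ⅘ ≈ 0.80000)
M(b) = 3*b
Z(w, D) = 0
X = 495 (X = -9 - 28*(-18) = -9 + 504 = 495)
Z(k(4), M(H))*X = 0*495 = 0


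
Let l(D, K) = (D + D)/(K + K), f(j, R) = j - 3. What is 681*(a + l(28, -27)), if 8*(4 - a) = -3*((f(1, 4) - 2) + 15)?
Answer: 347537/72 ≈ 4826.9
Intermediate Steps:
f(j, R) = -3 + j
l(D, K) = D/K (l(D, K) = (2*D)/((2*K)) = (2*D)*(1/(2*K)) = D/K)
a = 65/8 (a = 4 - (-3)*(((-3 + 1) - 2) + 15)/8 = 4 - (-3)*((-2 - 2) + 15)/8 = 4 - (-3)*(-4 + 15)/8 = 4 - (-3)*11/8 = 4 - ⅛*(-33) = 4 + 33/8 = 65/8 ≈ 8.1250)
681*(a + l(28, -27)) = 681*(65/8 + 28/(-27)) = 681*(65/8 + 28*(-1/27)) = 681*(65/8 - 28/27) = 681*(1531/216) = 347537/72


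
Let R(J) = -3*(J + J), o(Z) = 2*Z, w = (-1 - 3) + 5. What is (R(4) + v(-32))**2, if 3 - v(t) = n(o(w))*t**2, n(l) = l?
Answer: 4280761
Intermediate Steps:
w = 1 (w = -4 + 5 = 1)
v(t) = 3 - 2*t**2 (v(t) = 3 - 2*1*t**2 = 3 - 2*t**2)
R(J) = -6*J
(R(4) + v(-32))**2 = (-6*4 + (3 - 2*(-32)**2))**2 = (-24 + (3 - 2*1024))**2 = (-24 + (3 - 2048))**2 = (-24 - 2045)**2 = (-2069)**2 = 4280761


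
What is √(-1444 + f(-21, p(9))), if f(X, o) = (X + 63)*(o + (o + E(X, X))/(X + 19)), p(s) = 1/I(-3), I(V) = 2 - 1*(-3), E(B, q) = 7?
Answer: I*√39670/5 ≈ 39.835*I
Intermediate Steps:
I(V) = 5 (I(V) = 2 + 3 = 5)
p(s) = ⅕ (p(s) = 1/5 = ⅕)
f(X, o) = (63 + X)*(o + (7 + o)/(19 + X)) (f(X, o) = (X + 63)*(o + (o + 7)/(X + 19)) = (63 + X)*(o + (7 + o)/(19 + X)))
√(-1444 + f(-21, p(9))) = √(-1444 + (441 + 7*(-21) + 1260*(⅕) + (⅕)*(-21)² + 83*(-21)*(⅕))/(19 - 21)) = √(-1444 + (441 - 147 + 252 + (⅕)*441 - 1743/5)/(-2)) = √(-1444 - (441 - 147 + 252 + 441/5 - 1743/5)/2) = √(-1444 - ½*1428/5) = √(-1444 - 714/5) = √(-7934/5) = I*√39670/5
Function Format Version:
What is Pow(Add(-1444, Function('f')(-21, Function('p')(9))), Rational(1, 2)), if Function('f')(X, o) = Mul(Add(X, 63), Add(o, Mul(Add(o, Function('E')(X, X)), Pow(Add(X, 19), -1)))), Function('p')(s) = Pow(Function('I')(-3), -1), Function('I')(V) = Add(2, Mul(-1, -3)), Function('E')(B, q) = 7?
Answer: Mul(Rational(1, 5), I, Pow(39670, Rational(1, 2))) ≈ Mul(39.835, I)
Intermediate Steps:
Function('I')(V) = 5 (Function('I')(V) = Add(2, 3) = 5)
Function('p')(s) = Rational(1, 5) (Function('p')(s) = Pow(5, -1) = Rational(1, 5))
Function('f')(X, o) = Mul(Add(63, X), Add(o, Mul(Pow(Add(19, X), -1), Add(7, o)))) (Function('f')(X, o) = Mul(Add(X, 63), Add(o, Mul(Add(o, 7), Pow(Add(X, 19), -1)))) = Mul(Add(63, X), Add(o, Mul(Add(7, o), Pow(Add(19, X), -1)))) = Mul(Add(63, X), Add(o, Mul(Pow(Add(19, X), -1), Add(7, o)))))
Pow(Add(-1444, Function('f')(-21, Function('p')(9))), Rational(1, 2)) = Pow(Add(-1444, Mul(Pow(Add(19, -21), -1), Add(441, Mul(7, -21), Mul(1260, Rational(1, 5)), Mul(Rational(1, 5), Pow(-21, 2)), Mul(83, -21, Rational(1, 5))))), Rational(1, 2)) = Pow(Add(-1444, Mul(Pow(-2, -1), Add(441, -147, 252, Mul(Rational(1, 5), 441), Rational(-1743, 5)))), Rational(1, 2)) = Pow(Add(-1444, Mul(Rational(-1, 2), Add(441, -147, 252, Rational(441, 5), Rational(-1743, 5)))), Rational(1, 2)) = Pow(Add(-1444, Mul(Rational(-1, 2), Rational(1428, 5))), Rational(1, 2)) = Pow(Add(-1444, Rational(-714, 5)), Rational(1, 2)) = Pow(Rational(-7934, 5), Rational(1, 2)) = Mul(Rational(1, 5), I, Pow(39670, Rational(1, 2)))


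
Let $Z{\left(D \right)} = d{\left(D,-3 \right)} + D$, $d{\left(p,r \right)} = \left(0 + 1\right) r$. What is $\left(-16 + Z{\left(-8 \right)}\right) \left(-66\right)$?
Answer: $1782$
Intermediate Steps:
$d{\left(p,r \right)} = r$ ($d{\left(p,r \right)} = 1 r = r$)
$Z{\left(D \right)} = -3 + D$
$\left(-16 + Z{\left(-8 \right)}\right) \left(-66\right) = \left(-16 - 11\right) \left(-66\right) = \left(-27\right) \left(-66\right) = 1782$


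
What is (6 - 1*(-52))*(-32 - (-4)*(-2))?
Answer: -2320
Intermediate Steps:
(6 - 1*(-52))*(-32 - (-4)*(-2)) = (6 + 52)*(-32 - 1*8) = 58*(-32 - 8) = 58*(-40) = -2320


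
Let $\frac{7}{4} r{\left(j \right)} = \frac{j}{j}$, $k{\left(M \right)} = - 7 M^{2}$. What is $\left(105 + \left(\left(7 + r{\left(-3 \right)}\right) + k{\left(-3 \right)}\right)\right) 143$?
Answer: $\frac{49621}{7} \approx 7088.7$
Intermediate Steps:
$r{\left(j \right)} = \frac{4}{7}$ ($r{\left(j \right)} = \frac{4 \frac{j}{j}}{7} = \frac{4}{7} \cdot 1 = \frac{4}{7}$)
$\left(105 + \left(\left(7 + r{\left(-3 \right)}\right) + k{\left(-3 \right)}\right)\right) 143 = \left(105 + \left(\left(7 + \frac{4}{7}\right) - 7 \left(-3\right)^{2}\right)\right) 143 = \left(105 + \left(\frac{53}{7} - 63\right)\right) 143 = \left(105 - \frac{388}{7}\right) 143 = \frac{347}{7} \cdot 143 = \frac{49621}{7}$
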